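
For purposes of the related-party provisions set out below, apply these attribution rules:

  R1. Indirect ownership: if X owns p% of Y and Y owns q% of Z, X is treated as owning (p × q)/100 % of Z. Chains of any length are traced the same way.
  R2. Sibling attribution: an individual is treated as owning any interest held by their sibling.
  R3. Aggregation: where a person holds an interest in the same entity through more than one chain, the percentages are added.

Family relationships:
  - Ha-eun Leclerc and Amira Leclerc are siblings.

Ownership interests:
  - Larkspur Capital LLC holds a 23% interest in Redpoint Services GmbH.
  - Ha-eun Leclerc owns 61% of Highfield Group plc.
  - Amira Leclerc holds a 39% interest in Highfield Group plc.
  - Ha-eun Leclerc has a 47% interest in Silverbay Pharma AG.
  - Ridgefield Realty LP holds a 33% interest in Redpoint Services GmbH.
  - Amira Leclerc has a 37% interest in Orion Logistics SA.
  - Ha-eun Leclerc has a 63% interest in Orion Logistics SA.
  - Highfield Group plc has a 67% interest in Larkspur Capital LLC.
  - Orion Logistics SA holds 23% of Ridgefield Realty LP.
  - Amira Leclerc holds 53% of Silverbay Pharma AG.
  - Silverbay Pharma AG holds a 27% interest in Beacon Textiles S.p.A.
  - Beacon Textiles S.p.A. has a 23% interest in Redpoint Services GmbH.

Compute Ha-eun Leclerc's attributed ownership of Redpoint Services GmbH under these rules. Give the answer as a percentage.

29.21%

By sibling attribution (R2), Ha-eun Leclerc is treated as also owning Amira Leclerc's interest in Silverbay Pharma AG, giving 47% + 53% = 100%.
By sibling attribution (R2), Ha-eun Leclerc is treated as also owning Amira Leclerc's interest in Orion Logistics SA, giving 63% + 37% = 100%.
By sibling attribution (R2), Ha-eun Leclerc is treated as also owning Amira Leclerc's interest in Highfield Group plc, giving 61% + 39% = 100%.
Chain via Silverbay Pharma AG → Beacon Textiles S.p.A. (R1): 100% × 27% × 23% = 6.21% of Redpoint Services GmbH.
Chain via Orion Logistics SA → Ridgefield Realty LP (R1): 100% × 23% × 33% = 7.59% of Redpoint Services GmbH.
Chain via Highfield Group plc → Larkspur Capital LLC (R1): 100% × 67% × 23% = 15.41% of Redpoint Services GmbH.
Aggregating (R3): 6.21% + 7.59% + 15.41% = 29.21%.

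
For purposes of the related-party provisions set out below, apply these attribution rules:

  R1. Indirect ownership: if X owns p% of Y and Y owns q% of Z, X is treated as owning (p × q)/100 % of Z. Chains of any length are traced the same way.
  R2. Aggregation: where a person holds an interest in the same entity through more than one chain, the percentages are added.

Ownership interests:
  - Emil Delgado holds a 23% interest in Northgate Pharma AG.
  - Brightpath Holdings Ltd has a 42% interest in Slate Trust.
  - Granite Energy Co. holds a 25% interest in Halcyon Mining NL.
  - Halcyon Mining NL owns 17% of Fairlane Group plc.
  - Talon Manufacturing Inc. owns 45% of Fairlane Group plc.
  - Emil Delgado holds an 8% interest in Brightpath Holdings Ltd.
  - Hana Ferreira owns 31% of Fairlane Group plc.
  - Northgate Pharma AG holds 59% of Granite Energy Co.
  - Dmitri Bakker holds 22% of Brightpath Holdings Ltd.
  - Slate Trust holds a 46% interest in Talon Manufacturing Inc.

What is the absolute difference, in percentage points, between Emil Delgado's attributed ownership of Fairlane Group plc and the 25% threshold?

23.727755

Chain via Brightpath Holdings Ltd → Slate Trust → Talon Manufacturing Inc. (R1): 8% × 42% × 46% × 45% = 0.69552% of Fairlane Group plc.
Chain via Northgate Pharma AG → Granite Energy Co. → Halcyon Mining NL (R1): 23% × 59% × 25% × 17% = 0.576725% of Fairlane Group plc.
Aggregating (R2): 0.69552% + 0.576725% = 1.272245%.
1.272245% falls short of the 25% threshold by 23.727755 percentage points.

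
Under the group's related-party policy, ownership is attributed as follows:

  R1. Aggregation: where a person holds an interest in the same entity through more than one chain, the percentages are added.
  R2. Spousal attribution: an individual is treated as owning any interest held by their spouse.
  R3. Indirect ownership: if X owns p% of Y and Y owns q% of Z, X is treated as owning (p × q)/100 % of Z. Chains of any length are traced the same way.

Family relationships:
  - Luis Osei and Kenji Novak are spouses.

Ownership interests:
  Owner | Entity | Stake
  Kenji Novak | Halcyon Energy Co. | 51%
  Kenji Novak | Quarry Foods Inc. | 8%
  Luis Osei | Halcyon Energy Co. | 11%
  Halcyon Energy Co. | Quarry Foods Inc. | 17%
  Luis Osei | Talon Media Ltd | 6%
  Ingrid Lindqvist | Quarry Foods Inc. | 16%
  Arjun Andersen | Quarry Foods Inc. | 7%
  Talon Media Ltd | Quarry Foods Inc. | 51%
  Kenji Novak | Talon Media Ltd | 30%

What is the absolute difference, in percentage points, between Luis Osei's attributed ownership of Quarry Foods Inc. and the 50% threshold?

By spousal attribution (R2), Luis Osei is treated as also owning Kenji Novak's interest in Talon Media Ltd, giving 6% + 30% = 36%.
By spousal attribution (R2), Luis Osei is treated as also owning Kenji Novak's interest in Halcyon Energy Co, giving 11% + 51% = 62%.
By spousal attribution (R2), Luis Osei is treated as owning Kenji Novak's 8% interest in Quarry Foods Inc.
Chain via Talon Media Ltd (R3): 36% × 51% = 18.36% of Quarry Foods Inc.
Chain via Halcyon Energy Co. (R3): 62% × 17% = 10.54% of Quarry Foods Inc.
Direct interest in Quarry Foods Inc: 8%.
Aggregating (R1): 18.36% + 10.54% + 8% = 36.9%.
36.9% falls short of the 50% threshold by 13.1 percentage points.

13.1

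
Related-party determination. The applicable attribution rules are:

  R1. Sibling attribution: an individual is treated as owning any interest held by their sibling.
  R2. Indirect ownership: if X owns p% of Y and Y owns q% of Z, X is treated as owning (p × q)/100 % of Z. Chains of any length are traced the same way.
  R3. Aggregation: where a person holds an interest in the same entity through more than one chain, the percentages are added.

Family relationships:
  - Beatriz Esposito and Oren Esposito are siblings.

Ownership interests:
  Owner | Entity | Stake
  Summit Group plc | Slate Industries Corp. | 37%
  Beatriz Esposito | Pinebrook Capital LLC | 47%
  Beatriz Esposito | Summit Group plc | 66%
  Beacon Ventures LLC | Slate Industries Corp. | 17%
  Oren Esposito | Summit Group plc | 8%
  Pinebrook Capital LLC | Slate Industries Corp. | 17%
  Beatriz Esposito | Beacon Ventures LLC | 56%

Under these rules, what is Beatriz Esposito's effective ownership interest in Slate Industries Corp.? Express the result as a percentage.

44.89%

By sibling attribution (R1), Beatriz Esposito is treated as also owning Oren Esposito's interest in Summit Group plc, giving 66% + 8% = 74%.
Chain via Beacon Ventures LLC (R2): 56% × 17% = 9.52% of Slate Industries Corp.
Chain via Summit Group plc (R2): 74% × 37% = 27.38% of Slate Industries Corp.
Chain via Pinebrook Capital LLC (R2): 47% × 17% = 7.99% of Slate Industries Corp.
Aggregating (R3): 9.52% + 27.38% + 7.99% = 44.89%.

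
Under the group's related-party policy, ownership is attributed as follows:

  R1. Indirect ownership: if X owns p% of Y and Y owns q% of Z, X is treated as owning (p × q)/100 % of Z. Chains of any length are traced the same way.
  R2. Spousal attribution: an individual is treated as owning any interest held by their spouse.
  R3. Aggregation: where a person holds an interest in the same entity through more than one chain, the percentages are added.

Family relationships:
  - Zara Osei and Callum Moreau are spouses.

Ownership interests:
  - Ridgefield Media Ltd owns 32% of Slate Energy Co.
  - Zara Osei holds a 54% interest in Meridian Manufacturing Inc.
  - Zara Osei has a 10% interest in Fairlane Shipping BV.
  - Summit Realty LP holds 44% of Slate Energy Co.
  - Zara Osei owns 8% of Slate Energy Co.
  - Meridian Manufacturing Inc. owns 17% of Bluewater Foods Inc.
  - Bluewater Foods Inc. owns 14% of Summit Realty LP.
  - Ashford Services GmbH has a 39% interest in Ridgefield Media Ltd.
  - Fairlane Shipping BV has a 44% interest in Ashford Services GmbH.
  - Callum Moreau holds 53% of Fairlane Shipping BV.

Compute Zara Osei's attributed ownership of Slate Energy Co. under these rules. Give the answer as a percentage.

12.024944%

By spousal attribution (R2), Zara Osei is treated as also owning Callum Moreau's interest in Fairlane Shipping BV, giving 10% + 53% = 63%.
Chain via Fairlane Shipping BV → Ashford Services GmbH → Ridgefield Media Ltd (R1): 63% × 44% × 39% × 32% = 3.459456% of Slate Energy Co.
Chain via Meridian Manufacturing Inc. → Bluewater Foods Inc. → Summit Realty LP (R1): 54% × 17% × 14% × 44% = 0.565488% of Slate Energy Co.
Direct interest in Slate Energy Co: 8%.
Aggregating (R3): 3.459456% + 0.565488% + 8% = 12.024944%.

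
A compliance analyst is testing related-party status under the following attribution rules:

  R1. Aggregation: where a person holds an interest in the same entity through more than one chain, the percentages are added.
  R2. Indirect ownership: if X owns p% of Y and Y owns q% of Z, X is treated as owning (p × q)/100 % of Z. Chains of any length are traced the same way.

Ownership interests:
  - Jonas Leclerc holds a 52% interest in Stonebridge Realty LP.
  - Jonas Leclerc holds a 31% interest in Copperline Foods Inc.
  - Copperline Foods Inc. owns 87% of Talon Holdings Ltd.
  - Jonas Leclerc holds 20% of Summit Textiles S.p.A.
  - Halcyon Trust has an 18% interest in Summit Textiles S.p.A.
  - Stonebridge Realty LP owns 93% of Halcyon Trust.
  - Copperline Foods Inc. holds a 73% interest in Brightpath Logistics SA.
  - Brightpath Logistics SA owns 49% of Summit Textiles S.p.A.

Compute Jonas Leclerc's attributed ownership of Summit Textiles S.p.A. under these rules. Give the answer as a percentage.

39.7935%

Chain via Copperline Foods Inc. → Brightpath Logistics SA (R2): 31% × 73% × 49% = 11.0887% of Summit Textiles S.p.A.
Chain via Stonebridge Realty LP → Halcyon Trust (R2): 52% × 93% × 18% = 8.7048% of Summit Textiles S.p.A.
Direct interest in Summit Textiles S.p.A: 20%.
Aggregating (R1): 11.0887% + 8.7048% + 20% = 39.7935%.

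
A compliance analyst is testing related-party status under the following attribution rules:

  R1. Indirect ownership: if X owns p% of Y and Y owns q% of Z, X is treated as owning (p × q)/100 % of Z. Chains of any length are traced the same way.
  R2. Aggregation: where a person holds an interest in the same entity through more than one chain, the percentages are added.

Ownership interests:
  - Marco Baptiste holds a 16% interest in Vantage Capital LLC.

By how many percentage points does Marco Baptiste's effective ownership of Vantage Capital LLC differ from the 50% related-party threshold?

Direct interest in Vantage Capital LLC: 16%.
16% falls short of the 50% threshold by 34 percentage points.

34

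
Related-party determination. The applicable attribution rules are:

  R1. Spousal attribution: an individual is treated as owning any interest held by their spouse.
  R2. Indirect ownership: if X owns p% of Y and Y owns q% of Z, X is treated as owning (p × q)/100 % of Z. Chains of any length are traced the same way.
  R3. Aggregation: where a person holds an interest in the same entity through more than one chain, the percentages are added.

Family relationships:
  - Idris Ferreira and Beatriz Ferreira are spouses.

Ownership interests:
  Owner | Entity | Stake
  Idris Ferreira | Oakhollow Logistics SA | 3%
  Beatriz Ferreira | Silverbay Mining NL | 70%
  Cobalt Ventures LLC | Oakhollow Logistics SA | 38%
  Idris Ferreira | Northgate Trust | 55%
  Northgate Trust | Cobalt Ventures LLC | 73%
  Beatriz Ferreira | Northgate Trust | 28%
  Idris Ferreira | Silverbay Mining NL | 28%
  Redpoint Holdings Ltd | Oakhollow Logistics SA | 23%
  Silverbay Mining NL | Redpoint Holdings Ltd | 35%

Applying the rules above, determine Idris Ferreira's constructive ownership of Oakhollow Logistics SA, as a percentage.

By spousal attribution (R1), Idris Ferreira is treated as also owning Beatriz Ferreira's interest in Silverbay Mining NL, giving 28% + 70% = 98%.
By spousal attribution (R1), Idris Ferreira is treated as also owning Beatriz Ferreira's interest in Northgate Trust, giving 55% + 28% = 83%.
Chain via Silverbay Mining NL → Redpoint Holdings Ltd (R2): 98% × 35% × 23% = 7.889% of Oakhollow Logistics SA.
Chain via Northgate Trust → Cobalt Ventures LLC (R2): 83% × 73% × 38% = 23.0242% of Oakhollow Logistics SA.
Direct interest in Oakhollow Logistics SA: 3%.
Aggregating (R3): 7.889% + 23.0242% + 3% = 33.9132%.

33.9132%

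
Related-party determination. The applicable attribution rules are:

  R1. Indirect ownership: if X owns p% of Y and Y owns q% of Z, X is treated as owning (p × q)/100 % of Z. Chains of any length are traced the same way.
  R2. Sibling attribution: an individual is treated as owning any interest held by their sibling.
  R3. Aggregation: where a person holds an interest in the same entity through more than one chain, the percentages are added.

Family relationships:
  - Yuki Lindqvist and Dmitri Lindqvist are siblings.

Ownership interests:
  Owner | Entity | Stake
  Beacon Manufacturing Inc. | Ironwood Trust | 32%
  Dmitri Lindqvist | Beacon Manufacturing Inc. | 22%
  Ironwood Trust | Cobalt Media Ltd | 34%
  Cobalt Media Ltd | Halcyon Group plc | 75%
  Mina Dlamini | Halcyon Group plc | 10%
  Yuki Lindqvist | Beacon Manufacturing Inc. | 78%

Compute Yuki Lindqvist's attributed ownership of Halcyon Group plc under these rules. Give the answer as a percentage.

By sibling attribution (R2), Yuki Lindqvist is treated as also owning Dmitri Lindqvist's interest in Beacon Manufacturing Inc, giving 78% + 22% = 100%.
Chain via Beacon Manufacturing Inc. → Ironwood Trust → Cobalt Media Ltd (R1): 100% × 32% × 34% × 75% = 8.16% of Halcyon Group plc.

8.16%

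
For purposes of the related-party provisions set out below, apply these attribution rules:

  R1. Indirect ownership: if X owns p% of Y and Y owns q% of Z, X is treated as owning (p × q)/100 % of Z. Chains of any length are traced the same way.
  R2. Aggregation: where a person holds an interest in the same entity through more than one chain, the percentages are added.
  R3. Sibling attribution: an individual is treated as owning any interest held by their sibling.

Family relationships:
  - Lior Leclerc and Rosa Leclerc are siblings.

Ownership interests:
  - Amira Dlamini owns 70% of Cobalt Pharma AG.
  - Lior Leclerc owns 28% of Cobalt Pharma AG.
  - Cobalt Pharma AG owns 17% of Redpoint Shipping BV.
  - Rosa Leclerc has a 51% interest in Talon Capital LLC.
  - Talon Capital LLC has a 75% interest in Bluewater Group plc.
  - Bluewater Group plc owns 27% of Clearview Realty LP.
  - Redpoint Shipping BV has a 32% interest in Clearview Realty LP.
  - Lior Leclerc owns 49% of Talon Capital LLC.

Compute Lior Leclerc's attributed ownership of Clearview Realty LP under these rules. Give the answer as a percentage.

By sibling attribution (R3), Lior Leclerc is treated as also owning Rosa Leclerc's interest in Talon Capital LLC, giving 49% + 51% = 100%.
Chain via Talon Capital LLC → Bluewater Group plc (R1): 100% × 75% × 27% = 20.25% of Clearview Realty LP.
Chain via Cobalt Pharma AG → Redpoint Shipping BV (R1): 28% × 17% × 32% = 1.5232% of Clearview Realty LP.
Aggregating (R2): 20.25% + 1.5232% = 21.7732%.

21.7732%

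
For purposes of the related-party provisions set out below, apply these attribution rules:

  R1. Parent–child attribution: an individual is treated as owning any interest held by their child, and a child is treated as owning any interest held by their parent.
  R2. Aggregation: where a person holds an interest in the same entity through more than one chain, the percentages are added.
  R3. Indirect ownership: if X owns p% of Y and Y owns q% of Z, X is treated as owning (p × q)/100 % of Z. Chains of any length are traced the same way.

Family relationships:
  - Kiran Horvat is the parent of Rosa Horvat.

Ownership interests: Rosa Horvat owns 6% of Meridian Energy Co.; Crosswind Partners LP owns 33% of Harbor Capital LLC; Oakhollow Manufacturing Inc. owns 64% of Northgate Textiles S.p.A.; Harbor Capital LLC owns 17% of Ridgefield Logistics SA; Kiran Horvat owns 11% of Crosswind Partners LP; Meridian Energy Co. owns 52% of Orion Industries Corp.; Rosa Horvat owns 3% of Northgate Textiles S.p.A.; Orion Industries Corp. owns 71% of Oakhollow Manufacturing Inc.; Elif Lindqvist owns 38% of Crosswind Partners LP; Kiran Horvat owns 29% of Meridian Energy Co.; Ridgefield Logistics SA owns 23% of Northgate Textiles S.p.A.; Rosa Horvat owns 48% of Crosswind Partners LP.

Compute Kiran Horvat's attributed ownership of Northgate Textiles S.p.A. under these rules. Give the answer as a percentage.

By parent–child attribution (R1), Kiran Horvat is treated as also owning Rosa Horvat's interest in Crosswind Partners LP, giving 11% + 48% = 59%.
By parent–child attribution (R1), Kiran Horvat is treated as also owning Rosa Horvat's interest in Meridian Energy Co, giving 29% + 6% = 35%.
By parent–child attribution (R1), Kiran Horvat is treated as owning Rosa Horvat's 3% interest in Northgate Textiles S.p.A.
Chain via Crosswind Partners LP → Harbor Capital LLC → Ridgefield Logistics SA (R3): 59% × 33% × 17% × 23% = 0.761277% of Northgate Textiles S.p.A.
Chain via Meridian Energy Co. → Orion Industries Corp. → Oakhollow Manufacturing Inc. (R3): 35% × 52% × 71% × 64% = 8.27008% of Northgate Textiles S.p.A.
Direct interest in Northgate Textiles S.p.A: 3%.
Aggregating (R2): 0.761277% + 8.27008% + 3% = 12.031357%.

12.031357%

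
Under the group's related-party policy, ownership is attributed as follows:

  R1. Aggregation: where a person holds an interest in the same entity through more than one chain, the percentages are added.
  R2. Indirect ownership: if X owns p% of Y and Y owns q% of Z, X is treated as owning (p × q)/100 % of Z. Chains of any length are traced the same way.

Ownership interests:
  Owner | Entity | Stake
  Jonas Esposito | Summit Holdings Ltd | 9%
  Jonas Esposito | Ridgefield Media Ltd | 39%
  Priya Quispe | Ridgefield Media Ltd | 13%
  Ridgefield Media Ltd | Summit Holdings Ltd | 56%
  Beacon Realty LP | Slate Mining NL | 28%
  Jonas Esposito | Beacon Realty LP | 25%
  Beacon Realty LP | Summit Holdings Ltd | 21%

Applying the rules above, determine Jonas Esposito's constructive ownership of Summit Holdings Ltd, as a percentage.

Chain via Beacon Realty LP (R2): 25% × 21% = 5.25% of Summit Holdings Ltd.
Chain via Ridgefield Media Ltd (R2): 39% × 56% = 21.84% of Summit Holdings Ltd.
Direct interest in Summit Holdings Ltd: 9%.
Aggregating (R1): 5.25% + 21.84% + 9% = 36.09%.

36.09%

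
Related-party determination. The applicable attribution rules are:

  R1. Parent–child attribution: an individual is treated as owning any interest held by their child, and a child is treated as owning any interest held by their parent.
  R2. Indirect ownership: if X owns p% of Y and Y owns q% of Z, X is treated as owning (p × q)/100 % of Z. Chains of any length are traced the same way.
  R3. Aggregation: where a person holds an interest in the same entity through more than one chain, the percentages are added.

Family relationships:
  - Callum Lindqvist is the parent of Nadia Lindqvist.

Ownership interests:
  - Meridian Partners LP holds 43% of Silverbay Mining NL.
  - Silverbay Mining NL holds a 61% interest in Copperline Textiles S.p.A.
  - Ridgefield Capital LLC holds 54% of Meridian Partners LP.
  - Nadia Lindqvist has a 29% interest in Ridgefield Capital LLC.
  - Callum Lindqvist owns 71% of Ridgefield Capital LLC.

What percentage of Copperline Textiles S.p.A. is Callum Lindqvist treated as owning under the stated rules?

14.1642%

By parent–child attribution (R1), Callum Lindqvist is treated as also owning Nadia Lindqvist's interest in Ridgefield Capital LLC, giving 71% + 29% = 100%.
Chain via Ridgefield Capital LLC → Meridian Partners LP → Silverbay Mining NL (R2): 100% × 54% × 43% × 61% = 14.1642% of Copperline Textiles S.p.A.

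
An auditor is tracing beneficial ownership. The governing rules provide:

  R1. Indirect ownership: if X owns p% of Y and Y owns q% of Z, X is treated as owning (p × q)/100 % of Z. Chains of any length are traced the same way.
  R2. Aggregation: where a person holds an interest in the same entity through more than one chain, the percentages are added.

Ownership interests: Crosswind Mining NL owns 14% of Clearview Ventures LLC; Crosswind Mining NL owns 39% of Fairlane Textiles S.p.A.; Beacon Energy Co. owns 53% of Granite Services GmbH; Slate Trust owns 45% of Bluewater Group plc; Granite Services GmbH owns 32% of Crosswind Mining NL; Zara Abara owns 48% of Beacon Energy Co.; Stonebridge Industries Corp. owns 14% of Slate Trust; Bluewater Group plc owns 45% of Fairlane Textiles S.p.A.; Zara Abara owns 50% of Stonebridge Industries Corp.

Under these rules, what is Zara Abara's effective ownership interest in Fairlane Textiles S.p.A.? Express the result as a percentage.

Chain via Stonebridge Industries Corp. → Slate Trust → Bluewater Group plc (R1): 50% × 14% × 45% × 45% = 1.4175% of Fairlane Textiles S.p.A.
Chain via Beacon Energy Co. → Granite Services GmbH → Crosswind Mining NL (R1): 48% × 53% × 32% × 39% = 3.174912% of Fairlane Textiles S.p.A.
Aggregating (R2): 1.4175% + 3.174912% = 4.592412%.

4.592412%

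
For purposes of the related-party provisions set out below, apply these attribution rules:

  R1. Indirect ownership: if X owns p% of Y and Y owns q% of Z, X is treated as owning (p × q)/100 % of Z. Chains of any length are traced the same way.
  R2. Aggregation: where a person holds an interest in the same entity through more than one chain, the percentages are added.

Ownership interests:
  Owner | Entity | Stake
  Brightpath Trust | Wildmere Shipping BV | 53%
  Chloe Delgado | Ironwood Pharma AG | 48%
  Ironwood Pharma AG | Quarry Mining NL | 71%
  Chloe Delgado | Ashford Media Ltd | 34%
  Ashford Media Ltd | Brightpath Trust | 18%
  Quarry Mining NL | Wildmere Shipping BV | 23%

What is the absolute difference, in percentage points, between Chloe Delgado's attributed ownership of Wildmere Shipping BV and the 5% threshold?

Chain via Ashford Media Ltd → Brightpath Trust (R1): 34% × 18% × 53% = 3.2436% of Wildmere Shipping BV.
Chain via Ironwood Pharma AG → Quarry Mining NL (R1): 48% × 71% × 23% = 7.8384% of Wildmere Shipping BV.
Aggregating (R2): 3.2436% + 7.8384% = 11.082%.
11.082% exceeds the 5% threshold by 6.082 percentage points.

6.082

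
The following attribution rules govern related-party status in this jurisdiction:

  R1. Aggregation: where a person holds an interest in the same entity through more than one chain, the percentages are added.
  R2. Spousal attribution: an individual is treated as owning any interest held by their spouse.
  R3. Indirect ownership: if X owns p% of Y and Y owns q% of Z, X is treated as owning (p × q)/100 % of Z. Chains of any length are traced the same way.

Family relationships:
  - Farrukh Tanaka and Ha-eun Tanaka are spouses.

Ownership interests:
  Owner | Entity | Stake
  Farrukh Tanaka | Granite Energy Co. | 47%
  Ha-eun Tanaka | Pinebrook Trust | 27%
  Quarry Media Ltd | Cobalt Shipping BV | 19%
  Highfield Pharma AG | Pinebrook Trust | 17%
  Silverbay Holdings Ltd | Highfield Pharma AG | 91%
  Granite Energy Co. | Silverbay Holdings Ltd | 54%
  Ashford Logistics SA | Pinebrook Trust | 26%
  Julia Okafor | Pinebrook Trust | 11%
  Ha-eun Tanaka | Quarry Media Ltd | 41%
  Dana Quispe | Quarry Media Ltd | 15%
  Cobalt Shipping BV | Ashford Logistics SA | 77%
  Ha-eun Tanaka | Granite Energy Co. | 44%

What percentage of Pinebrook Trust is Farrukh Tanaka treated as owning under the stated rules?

By spousal attribution (R2), Farrukh Tanaka is treated as also owning Ha-eun Tanaka's interest in Granite Energy Co, giving 47% + 44% = 91%.
By spousal attribution (R2), Farrukh Tanaka is treated as owning Ha-eun Tanaka's 41% interest in Quarry Media Ltd.
By spousal attribution (R2), Farrukh Tanaka is treated as owning Ha-eun Tanaka's 27% interest in Pinebrook Trust.
Chain via Granite Energy Co. → Silverbay Holdings Ltd → Highfield Pharma AG (R3): 91% × 54% × 91% × 17% = 7.601958% of Pinebrook Trust.
Chain via Quarry Media Ltd → Cobalt Shipping BV → Ashford Logistics SA (R3): 41% × 19% × 77% × 26% = 1.559558% of Pinebrook Trust.
Direct interest in Pinebrook Trust: 27%.
Aggregating (R1): 7.601958% + 1.559558% + 27% = 36.161516%.

36.161516%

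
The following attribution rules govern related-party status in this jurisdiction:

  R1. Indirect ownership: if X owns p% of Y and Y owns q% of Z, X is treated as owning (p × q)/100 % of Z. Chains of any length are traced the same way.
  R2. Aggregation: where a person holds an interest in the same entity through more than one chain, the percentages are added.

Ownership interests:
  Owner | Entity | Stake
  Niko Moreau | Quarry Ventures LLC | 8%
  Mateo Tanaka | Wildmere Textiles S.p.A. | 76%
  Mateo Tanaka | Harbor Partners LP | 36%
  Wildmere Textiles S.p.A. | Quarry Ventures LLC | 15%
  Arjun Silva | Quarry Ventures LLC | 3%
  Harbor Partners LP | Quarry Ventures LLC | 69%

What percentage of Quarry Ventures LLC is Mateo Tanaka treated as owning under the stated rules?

Chain via Harbor Partners LP (R1): 36% × 69% = 24.84% of Quarry Ventures LLC.
Chain via Wildmere Textiles S.p.A. (R1): 76% × 15% = 11.4% of Quarry Ventures LLC.
Aggregating (R2): 24.84% + 11.4% = 36.24%.

36.24%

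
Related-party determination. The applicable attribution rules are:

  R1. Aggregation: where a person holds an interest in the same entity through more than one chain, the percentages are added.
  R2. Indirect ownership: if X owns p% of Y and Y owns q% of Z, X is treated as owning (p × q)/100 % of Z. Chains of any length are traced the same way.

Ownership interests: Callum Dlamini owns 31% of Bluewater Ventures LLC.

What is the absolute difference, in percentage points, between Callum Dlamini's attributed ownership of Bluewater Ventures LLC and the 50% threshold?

19

Direct interest in Bluewater Ventures LLC: 31%.
31% falls short of the 50% threshold by 19 percentage points.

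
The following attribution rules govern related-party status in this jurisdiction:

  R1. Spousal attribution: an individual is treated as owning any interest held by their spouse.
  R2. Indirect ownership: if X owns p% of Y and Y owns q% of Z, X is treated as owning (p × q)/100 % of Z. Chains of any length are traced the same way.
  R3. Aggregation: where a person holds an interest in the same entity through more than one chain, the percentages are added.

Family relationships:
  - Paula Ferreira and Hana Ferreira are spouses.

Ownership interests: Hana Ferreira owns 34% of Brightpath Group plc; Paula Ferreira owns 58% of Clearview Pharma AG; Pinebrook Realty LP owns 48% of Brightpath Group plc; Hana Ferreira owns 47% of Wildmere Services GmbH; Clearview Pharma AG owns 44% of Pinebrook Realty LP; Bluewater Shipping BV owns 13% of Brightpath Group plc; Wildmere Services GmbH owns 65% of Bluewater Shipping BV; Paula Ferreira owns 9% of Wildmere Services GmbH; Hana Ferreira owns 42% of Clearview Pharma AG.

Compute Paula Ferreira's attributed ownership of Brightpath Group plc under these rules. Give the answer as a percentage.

By spousal attribution (R1), Paula Ferreira is treated as also owning Hana Ferreira's interest in Wildmere Services GmbH, giving 9% + 47% = 56%.
By spousal attribution (R1), Paula Ferreira is treated as also owning Hana Ferreira's interest in Clearview Pharma AG, giving 58% + 42% = 100%.
By spousal attribution (R1), Paula Ferreira is treated as owning Hana Ferreira's 34% interest in Brightpath Group plc.
Chain via Wildmere Services GmbH → Bluewater Shipping BV (R2): 56% × 65% × 13% = 4.732% of Brightpath Group plc.
Chain via Clearview Pharma AG → Pinebrook Realty LP (R2): 100% × 44% × 48% = 21.12% of Brightpath Group plc.
Direct interest in Brightpath Group plc: 34%.
Aggregating (R3): 4.732% + 21.12% + 34% = 59.852%.

59.852%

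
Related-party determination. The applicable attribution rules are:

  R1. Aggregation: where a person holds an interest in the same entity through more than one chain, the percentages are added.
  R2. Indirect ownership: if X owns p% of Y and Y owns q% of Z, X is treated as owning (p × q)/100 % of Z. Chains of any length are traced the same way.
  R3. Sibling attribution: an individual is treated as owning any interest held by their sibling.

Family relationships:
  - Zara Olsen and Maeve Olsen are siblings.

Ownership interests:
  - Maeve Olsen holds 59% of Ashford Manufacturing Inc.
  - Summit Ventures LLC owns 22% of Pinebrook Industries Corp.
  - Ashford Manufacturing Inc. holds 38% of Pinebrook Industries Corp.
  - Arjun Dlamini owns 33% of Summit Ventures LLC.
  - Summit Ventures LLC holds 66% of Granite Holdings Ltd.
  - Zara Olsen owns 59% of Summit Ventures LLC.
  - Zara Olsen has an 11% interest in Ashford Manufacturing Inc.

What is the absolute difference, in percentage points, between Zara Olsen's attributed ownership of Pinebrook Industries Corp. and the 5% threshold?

By sibling attribution (R3), Zara Olsen is treated as also owning Maeve Olsen's interest in Ashford Manufacturing Inc, giving 11% + 59% = 70%.
Chain via Summit Ventures LLC (R2): 59% × 22% = 12.98% of Pinebrook Industries Corp.
Chain via Ashford Manufacturing Inc. (R2): 70% × 38% = 26.6% of Pinebrook Industries Corp.
Aggregating (R1): 12.98% + 26.6% = 39.58%.
39.58% exceeds the 5% threshold by 34.58 percentage points.

34.58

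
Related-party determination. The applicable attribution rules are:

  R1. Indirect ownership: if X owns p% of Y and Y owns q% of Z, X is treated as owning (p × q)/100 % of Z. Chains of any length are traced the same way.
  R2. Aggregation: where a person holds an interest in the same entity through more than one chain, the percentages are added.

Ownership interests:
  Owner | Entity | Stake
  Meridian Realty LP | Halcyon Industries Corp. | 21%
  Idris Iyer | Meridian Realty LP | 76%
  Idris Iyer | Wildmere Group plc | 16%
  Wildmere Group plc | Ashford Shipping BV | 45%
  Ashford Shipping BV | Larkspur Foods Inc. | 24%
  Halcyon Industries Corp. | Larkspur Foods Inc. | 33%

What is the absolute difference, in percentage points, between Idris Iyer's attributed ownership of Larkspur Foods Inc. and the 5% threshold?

Chain via Meridian Realty LP → Halcyon Industries Corp. (R1): 76% × 21% × 33% = 5.2668% of Larkspur Foods Inc.
Chain via Wildmere Group plc → Ashford Shipping BV (R1): 16% × 45% × 24% = 1.728% of Larkspur Foods Inc.
Aggregating (R2): 5.2668% + 1.728% = 6.9948%.
6.9948% exceeds the 5% threshold by 1.9948 percentage points.

1.9948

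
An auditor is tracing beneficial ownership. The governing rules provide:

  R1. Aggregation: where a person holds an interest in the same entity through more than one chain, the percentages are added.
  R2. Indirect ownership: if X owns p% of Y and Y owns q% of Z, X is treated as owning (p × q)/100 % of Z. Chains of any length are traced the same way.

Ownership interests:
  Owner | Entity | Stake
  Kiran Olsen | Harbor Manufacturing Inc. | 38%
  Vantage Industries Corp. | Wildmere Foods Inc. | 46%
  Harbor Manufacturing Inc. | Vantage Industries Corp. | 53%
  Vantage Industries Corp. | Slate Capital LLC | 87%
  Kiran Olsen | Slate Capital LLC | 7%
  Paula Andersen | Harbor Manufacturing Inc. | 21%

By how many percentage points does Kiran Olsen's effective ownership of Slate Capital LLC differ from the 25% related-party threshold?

0.4782

Chain via Harbor Manufacturing Inc. → Vantage Industries Corp. (R2): 38% × 53% × 87% = 17.5218% of Slate Capital LLC.
Direct interest in Slate Capital LLC: 7%.
Aggregating (R1): 17.5218% + 7% = 24.5218%.
24.5218% falls short of the 25% threshold by 0.4782 percentage points.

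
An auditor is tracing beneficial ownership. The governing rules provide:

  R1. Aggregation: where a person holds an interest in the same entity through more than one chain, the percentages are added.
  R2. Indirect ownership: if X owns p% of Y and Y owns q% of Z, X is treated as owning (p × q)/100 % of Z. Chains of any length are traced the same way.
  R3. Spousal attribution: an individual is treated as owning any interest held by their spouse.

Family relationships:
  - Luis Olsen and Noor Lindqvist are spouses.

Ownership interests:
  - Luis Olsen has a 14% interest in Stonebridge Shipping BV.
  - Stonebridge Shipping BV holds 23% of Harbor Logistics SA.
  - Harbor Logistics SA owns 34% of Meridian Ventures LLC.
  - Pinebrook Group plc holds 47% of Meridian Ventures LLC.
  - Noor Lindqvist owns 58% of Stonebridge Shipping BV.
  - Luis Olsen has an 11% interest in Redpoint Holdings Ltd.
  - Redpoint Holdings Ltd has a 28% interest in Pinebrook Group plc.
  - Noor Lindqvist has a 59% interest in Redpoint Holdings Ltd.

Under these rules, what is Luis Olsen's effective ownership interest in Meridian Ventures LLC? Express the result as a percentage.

By spousal attribution (R3), Luis Olsen is treated as also owning Noor Lindqvist's interest in Redpoint Holdings Ltd, giving 11% + 59% = 70%.
By spousal attribution (R3), Luis Olsen is treated as also owning Noor Lindqvist's interest in Stonebridge Shipping BV, giving 14% + 58% = 72%.
Chain via Redpoint Holdings Ltd → Pinebrook Group plc (R2): 70% × 28% × 47% = 9.212% of Meridian Ventures LLC.
Chain via Stonebridge Shipping BV → Harbor Logistics SA (R2): 72% × 23% × 34% = 5.6304% of Meridian Ventures LLC.
Aggregating (R1): 9.212% + 5.6304% = 14.8424%.

14.8424%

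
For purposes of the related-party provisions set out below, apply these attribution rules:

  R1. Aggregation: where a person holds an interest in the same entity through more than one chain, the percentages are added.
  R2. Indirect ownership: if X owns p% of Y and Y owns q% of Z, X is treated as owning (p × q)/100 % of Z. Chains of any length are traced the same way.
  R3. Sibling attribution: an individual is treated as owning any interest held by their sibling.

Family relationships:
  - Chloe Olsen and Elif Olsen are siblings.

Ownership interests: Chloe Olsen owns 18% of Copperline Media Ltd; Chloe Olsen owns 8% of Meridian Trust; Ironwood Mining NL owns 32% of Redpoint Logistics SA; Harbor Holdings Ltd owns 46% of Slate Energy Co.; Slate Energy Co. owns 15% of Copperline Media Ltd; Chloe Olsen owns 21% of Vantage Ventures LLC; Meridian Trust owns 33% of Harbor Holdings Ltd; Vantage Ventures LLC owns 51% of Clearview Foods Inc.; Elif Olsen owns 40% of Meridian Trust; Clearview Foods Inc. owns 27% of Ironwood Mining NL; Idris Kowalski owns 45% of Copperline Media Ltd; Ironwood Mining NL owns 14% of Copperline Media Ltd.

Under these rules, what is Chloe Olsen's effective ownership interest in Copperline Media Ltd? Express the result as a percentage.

By sibling attribution (R3), Chloe Olsen is treated as also owning Elif Olsen's interest in Meridian Trust, giving 8% + 40% = 48%.
Chain via Meridian Trust → Harbor Holdings Ltd → Slate Energy Co. (R2): 48% × 33% × 46% × 15% = 1.09296% of Copperline Media Ltd.
Chain via Vantage Ventures LLC → Clearview Foods Inc. → Ironwood Mining NL (R2): 21% × 51% × 27% × 14% = 0.404838% of Copperline Media Ltd.
Direct interest in Copperline Media Ltd: 18%.
Aggregating (R1): 1.09296% + 0.404838% + 18% = 19.497798%.

19.497798%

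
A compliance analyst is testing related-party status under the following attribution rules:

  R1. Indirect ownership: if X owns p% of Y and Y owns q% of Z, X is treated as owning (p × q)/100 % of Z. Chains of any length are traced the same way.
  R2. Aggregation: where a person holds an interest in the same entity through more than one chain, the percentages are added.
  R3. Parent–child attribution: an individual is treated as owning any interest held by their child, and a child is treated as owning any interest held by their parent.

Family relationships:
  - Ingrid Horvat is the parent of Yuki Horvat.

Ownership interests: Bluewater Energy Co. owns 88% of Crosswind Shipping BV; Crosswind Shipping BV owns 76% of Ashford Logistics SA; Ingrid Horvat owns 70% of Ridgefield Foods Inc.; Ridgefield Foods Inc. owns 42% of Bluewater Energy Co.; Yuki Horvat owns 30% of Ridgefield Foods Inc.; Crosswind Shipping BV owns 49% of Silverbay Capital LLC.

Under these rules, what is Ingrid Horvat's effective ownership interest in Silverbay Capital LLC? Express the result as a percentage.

By parent–child attribution (R3), Ingrid Horvat is treated as also owning Yuki Horvat's interest in Ridgefield Foods Inc, giving 70% + 30% = 100%.
Chain via Ridgefield Foods Inc. → Bluewater Energy Co. → Crosswind Shipping BV (R1): 100% × 42% × 88% × 49% = 18.1104% of Silverbay Capital LLC.

18.1104%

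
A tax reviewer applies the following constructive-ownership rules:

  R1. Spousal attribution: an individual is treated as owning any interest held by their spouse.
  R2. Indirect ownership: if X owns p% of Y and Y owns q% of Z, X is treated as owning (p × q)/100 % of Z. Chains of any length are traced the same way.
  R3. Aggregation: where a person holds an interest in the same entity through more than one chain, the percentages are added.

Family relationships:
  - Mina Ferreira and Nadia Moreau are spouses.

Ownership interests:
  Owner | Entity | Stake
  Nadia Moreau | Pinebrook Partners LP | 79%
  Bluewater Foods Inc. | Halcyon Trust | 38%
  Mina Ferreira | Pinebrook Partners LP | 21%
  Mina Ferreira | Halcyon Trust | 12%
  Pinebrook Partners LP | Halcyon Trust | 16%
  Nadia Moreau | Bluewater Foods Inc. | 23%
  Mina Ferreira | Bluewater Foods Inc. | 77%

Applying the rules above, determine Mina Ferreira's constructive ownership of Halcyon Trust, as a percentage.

66%

By spousal attribution (R1), Mina Ferreira is treated as also owning Nadia Moreau's interest in Pinebrook Partners LP, giving 21% + 79% = 100%.
By spousal attribution (R1), Mina Ferreira is treated as also owning Nadia Moreau's interest in Bluewater Foods Inc, giving 77% + 23% = 100%.
Chain via Pinebrook Partners LP (R2): 100% × 16% = 16% of Halcyon Trust.
Chain via Bluewater Foods Inc. (R2): 100% × 38% = 38% of Halcyon Trust.
Direct interest in Halcyon Trust: 12%.
Aggregating (R3): 16% + 38% + 12% = 66%.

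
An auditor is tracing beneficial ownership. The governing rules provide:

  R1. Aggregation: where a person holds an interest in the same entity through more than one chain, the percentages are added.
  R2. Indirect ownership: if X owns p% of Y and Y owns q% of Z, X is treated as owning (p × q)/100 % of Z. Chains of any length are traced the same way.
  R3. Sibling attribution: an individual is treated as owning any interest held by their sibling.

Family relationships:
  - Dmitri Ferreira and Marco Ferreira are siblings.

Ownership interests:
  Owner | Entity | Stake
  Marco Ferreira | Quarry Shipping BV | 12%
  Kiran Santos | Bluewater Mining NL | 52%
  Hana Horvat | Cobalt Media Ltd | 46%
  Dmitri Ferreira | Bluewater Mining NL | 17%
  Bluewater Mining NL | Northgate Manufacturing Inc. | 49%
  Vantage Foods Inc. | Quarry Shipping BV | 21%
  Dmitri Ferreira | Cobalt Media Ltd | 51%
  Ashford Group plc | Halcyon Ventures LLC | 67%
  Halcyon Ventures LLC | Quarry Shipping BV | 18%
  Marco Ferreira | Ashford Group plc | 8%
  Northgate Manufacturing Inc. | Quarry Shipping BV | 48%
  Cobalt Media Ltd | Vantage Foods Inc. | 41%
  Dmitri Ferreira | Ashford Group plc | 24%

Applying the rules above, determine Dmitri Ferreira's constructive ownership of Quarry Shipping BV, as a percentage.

By sibling attribution (R3), Dmitri Ferreira is treated as also owning Marco Ferreira's interest in Ashford Group plc, giving 24% + 8% = 32%.
By sibling attribution (R3), Dmitri Ferreira is treated as owning Marco Ferreira's 12% interest in Quarry Shipping BV.
Chain via Bluewater Mining NL → Northgate Manufacturing Inc. (R2): 17% × 49% × 48% = 3.9984% of Quarry Shipping BV.
Chain via Cobalt Media Ltd → Vantage Foods Inc. (R2): 51% × 41% × 21% = 4.3911% of Quarry Shipping BV.
Chain via Ashford Group plc → Halcyon Ventures LLC (R2): 32% × 67% × 18% = 3.8592% of Quarry Shipping BV.
Direct interest in Quarry Shipping BV: 12%.
Aggregating (R1): 3.9984% + 4.3911% + 3.8592% + 12% = 24.2487%.

24.2487%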